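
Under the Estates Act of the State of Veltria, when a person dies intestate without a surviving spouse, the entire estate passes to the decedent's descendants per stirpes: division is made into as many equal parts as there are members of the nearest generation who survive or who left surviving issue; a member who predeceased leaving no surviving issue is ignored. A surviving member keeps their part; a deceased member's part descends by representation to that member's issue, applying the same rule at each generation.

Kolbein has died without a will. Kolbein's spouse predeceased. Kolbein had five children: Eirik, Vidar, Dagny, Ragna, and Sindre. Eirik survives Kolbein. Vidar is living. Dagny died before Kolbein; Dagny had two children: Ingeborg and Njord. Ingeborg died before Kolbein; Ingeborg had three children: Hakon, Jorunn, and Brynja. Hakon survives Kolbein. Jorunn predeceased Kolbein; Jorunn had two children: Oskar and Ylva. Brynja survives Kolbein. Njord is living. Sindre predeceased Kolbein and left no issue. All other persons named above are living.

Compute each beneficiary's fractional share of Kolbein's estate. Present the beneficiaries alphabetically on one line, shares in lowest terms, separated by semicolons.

There is no surviving spouse, so the entire estate passes to Kolbein's descendants per stirpes.
Sindre left no surviving issue, so that branch lapses and is disregarded.
The estate is divided into 4 equal shares of 1/4 among Eirik, Vidar, Dagny, Ragna.
Eirik is living and takes 1/4.
Vidar is living and takes 1/4.
Dagny predeceased; the 1/4 allotted to Dagny's branch passes to Dagny's issue by representation.
The 1/4 is divided into 2 equal shares of 1/8 among Ingeborg, Njord.
Ingeborg predeceased; the 1/8 allotted to Ingeborg's branch passes to Ingeborg's issue by representation.
The 1/8 is divided into 3 equal shares of 1/24 among Hakon, Jorunn, Brynja.
Hakon is living and takes 1/24.
Jorunn predeceased; the 1/24 allotted to Jorunn's branch passes to Jorunn's issue by representation.
The 1/24 is divided into 2 equal shares of 1/48 among Oskar, Ylva.
Oskar is living and takes 1/48.
Ylva is living and takes 1/48.
Brynja is living and takes 1/24.
Njord is living and takes 1/8.
Ragna is living and takes 1/4.

Brynja 1/24; Eirik 1/4; Hakon 1/24; Njord 1/8; Oskar 1/48; Ragna 1/4; Vidar 1/4; Ylva 1/48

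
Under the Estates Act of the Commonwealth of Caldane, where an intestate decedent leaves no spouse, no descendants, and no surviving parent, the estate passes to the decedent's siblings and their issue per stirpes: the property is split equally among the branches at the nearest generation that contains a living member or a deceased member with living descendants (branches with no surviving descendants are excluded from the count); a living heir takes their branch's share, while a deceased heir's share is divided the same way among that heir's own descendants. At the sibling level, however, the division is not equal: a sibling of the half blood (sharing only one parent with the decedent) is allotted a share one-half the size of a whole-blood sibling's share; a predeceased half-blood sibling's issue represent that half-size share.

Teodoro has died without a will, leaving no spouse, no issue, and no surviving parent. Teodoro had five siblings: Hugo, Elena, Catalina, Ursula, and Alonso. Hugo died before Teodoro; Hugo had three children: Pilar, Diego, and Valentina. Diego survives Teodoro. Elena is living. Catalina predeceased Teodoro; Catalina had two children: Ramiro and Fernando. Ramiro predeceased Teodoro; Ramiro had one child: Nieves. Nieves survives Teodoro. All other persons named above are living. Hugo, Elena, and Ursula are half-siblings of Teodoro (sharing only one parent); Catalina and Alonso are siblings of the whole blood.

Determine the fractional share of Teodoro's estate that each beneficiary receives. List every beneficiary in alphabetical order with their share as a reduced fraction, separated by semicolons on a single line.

Alonso 2/7; Diego 1/21; Elena 1/7; Fernando 1/7; Nieves 1/7; Pilar 1/21; Ursula 1/7; Valentina 1/21

No spouse, descendants, or parent survives, so the estate passes to Teodoro's siblings per stirpes.
Half-blood siblings count for one-half the weight of whole-blood siblings at the initial division.
Dividing 1 in proportion to weights (total weight 7/2): Hugo (weight 1/2) → 1/7; Elena (weight 1/2) → 1/7; Catalina (weight 1) → 2/7; Ursula (weight 1/2) → 1/7; Alonso (weight 1) → 2/7.
Hugo predeceased; the 1/7 allotted to Hugo's branch passes to Hugo's issue by representation.
The 1/7 is divided into 3 equal shares of 1/21 among Pilar, Diego, Valentina.
Pilar is living and takes 1/21.
Diego is living and takes 1/21.
Valentina is living and takes 1/21.
Elena is living and takes 1/7.
Catalina predeceased; the 2/7 allotted to Catalina's branch passes to Catalina's issue by representation.
The 2/7 is divided into 2 equal shares of 1/7 among Ramiro, Fernando.
Ramiro predeceased; the 1/7 allotted to Ramiro's branch passes to Ramiro's issue by representation.
Nieves is the sole taker at this level and receives the full 1/7.
Fernando is living and takes 1/7.
Ursula is living and takes 1/7.
Alonso is living and takes 2/7.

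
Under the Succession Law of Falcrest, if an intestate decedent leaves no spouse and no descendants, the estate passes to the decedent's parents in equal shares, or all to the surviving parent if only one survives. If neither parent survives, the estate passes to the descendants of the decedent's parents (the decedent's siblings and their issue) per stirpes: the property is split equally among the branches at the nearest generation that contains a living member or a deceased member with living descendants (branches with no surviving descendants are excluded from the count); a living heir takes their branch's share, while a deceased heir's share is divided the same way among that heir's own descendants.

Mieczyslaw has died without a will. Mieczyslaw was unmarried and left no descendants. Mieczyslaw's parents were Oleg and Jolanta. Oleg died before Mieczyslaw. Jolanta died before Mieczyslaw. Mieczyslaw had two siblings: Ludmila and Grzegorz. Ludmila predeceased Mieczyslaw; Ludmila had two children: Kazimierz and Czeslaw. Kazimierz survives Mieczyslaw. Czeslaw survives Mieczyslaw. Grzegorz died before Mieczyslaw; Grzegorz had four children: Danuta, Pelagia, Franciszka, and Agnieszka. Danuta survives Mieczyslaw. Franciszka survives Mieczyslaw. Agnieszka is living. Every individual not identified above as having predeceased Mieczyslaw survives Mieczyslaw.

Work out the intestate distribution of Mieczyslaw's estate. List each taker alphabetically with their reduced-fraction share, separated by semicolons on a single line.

Agnieszka 1/8; Czeslaw 1/4; Danuta 1/8; Franciszka 1/8; Kazimierz 1/4; Pelagia 1/8

Neither parent survives and there are no descendants, so the estate passes to Mieczyslaw's siblings and their issue per stirpes.
The estate is divided into 2 equal shares of 1/2 among Ludmila, Grzegorz.
Ludmila predeceased; the 1/2 allotted to Ludmila's branch passes to Ludmila's issue by representation.
The 1/2 is divided into 2 equal shares of 1/4 among Kazimierz, Czeslaw.
Kazimierz is living and takes 1/4.
Czeslaw is living and takes 1/4.
Grzegorz predeceased; the 1/2 allotted to Grzegorz's branch passes to Grzegorz's issue by representation.
The 1/2 is divided into 4 equal shares of 1/8 among Danuta, Pelagia, Franciszka, Agnieszka.
Danuta is living and takes 1/8.
Pelagia is living and takes 1/8.
Franciszka is living and takes 1/8.
Agnieszka is living and takes 1/8.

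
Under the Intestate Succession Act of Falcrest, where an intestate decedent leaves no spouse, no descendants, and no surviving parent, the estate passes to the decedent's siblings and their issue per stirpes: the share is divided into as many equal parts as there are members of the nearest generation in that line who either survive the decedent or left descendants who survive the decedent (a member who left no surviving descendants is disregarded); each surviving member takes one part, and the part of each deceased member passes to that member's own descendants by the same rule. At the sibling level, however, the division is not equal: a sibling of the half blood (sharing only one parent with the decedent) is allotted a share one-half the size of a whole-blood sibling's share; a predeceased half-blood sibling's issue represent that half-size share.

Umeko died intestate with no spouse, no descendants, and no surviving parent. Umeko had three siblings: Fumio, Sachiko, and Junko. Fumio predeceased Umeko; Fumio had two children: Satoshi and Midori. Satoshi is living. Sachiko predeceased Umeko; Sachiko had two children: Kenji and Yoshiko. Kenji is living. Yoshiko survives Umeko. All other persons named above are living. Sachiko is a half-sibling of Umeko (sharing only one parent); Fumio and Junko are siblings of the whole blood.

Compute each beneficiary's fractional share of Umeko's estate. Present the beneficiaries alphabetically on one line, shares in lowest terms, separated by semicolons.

Junko 2/5; Kenji 1/10; Midori 1/5; Satoshi 1/5; Yoshiko 1/10

No spouse, descendants, or parent survives, so the estate passes to Umeko's siblings per stirpes.
Half-blood siblings count for one-half the weight of whole-blood siblings at the initial division.
Dividing 1 in proportion to weights (total weight 5/2): Fumio (weight 1) → 2/5; Sachiko (weight 1/2) → 1/5; Junko (weight 1) → 2/5.
Fumio predeceased; the 2/5 allotted to Fumio's branch passes to Fumio's issue by representation.
The 2/5 is divided into 2 equal shares of 1/5 among Satoshi, Midori.
Satoshi is living and takes 1/5.
Midori is living and takes 1/5.
Sachiko predeceased; the 1/5 allotted to Sachiko's branch passes to Sachiko's issue by representation.
The 1/5 is divided into 2 equal shares of 1/10 among Kenji, Yoshiko.
Kenji is living and takes 1/10.
Yoshiko is living and takes 1/10.
Junko is living and takes 2/5.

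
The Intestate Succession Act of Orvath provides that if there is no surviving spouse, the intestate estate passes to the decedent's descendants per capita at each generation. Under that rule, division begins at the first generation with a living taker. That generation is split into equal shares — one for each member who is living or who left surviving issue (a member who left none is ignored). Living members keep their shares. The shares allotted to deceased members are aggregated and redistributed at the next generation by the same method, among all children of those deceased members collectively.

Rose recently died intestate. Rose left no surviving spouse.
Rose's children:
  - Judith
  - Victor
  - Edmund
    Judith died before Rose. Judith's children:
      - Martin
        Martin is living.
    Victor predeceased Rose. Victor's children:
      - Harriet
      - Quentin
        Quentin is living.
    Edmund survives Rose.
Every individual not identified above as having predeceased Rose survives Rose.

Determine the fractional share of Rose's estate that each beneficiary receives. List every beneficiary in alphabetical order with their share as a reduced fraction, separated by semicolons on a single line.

There is no surviving spouse, so the entire estate passes to Rose's descendants per capita at each generation.
At generation 1 (Judith, Victor, Edmund) there are 3 shares of (1)/3 = 1/3 each.
Living: Edmund — each takes 1/3.
Deceased: Judith and Victor. Their combined 2/3 is pooled and carried to generation 2.
At generation 2 (Martin, Harriet, Quentin) there are 3 shares of (2/3)/3 = 2/9 each.
Living: Martin, Harriet, and Quentin — each takes 2/9.

Edmund 1/3; Harriet 2/9; Martin 2/9; Quentin 2/9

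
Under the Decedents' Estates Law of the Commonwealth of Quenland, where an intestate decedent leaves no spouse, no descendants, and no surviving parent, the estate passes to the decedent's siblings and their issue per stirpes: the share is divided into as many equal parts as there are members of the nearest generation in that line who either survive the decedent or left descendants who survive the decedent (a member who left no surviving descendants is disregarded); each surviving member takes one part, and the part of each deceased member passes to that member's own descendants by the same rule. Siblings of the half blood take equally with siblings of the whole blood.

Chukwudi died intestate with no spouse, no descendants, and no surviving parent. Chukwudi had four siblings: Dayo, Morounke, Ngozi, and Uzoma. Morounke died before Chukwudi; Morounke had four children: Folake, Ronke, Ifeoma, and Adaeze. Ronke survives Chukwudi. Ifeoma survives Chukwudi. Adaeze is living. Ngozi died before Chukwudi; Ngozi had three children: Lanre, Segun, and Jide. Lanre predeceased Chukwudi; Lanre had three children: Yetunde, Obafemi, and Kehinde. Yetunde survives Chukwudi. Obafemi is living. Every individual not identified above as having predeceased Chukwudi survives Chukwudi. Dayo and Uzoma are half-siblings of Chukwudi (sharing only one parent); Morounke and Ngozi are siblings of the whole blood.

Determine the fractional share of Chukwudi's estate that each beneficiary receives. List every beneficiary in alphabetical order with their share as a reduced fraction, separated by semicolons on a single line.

No spouse, descendants, or parent survives, so the estate passes to Chukwudi's siblings per stirpes.
Half-blood and whole-blood siblings take equally under the stated rule.
The estate is divided into 4 equal shares of 1/4 among Dayo, Morounke, Ngozi, Uzoma.
Dayo is living and takes 1/4.
Morounke predeceased; the 1/4 allotted to Morounke's branch passes to Morounke's issue by representation.
The 1/4 is divided into 4 equal shares of 1/16 among Folake, Ronke, Ifeoma, Adaeze.
Folake is living and takes 1/16.
Ronke is living and takes 1/16.
Ifeoma is living and takes 1/16.
Adaeze is living and takes 1/16.
Ngozi predeceased; the 1/4 allotted to Ngozi's branch passes to Ngozi's issue by representation.
The 1/4 is divided into 3 equal shares of 1/12 among Lanre, Segun, Jide.
Lanre predeceased; the 1/12 allotted to Lanre's branch passes to Lanre's issue by representation.
The 1/12 is divided into 3 equal shares of 1/36 among Yetunde, Obafemi, Kehinde.
Yetunde is living and takes 1/36.
Obafemi is living and takes 1/36.
Kehinde is living and takes 1/36.
Segun is living and takes 1/12.
Jide is living and takes 1/12.
Uzoma is living and takes 1/4.

Adaeze 1/16; Dayo 1/4; Folake 1/16; Ifeoma 1/16; Jide 1/12; Kehinde 1/36; Obafemi 1/36; Ronke 1/16; Segun 1/12; Uzoma 1/4; Yetunde 1/36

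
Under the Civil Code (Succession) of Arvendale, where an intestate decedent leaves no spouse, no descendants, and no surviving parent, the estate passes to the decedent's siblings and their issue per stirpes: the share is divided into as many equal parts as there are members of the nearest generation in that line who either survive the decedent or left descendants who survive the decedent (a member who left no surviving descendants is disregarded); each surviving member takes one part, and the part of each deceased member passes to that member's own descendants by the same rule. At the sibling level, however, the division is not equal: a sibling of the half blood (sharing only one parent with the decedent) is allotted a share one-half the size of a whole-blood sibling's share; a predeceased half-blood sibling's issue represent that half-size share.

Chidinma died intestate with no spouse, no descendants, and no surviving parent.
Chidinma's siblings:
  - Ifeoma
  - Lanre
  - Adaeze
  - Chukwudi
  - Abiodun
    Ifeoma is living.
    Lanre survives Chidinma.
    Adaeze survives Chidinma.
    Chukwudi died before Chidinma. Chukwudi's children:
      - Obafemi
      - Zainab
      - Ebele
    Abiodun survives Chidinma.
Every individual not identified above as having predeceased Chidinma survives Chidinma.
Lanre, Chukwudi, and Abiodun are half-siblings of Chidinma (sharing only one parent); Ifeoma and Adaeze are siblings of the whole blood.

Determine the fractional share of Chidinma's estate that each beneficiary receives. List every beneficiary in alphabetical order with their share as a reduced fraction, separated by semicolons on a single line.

No spouse, descendants, or parent survives, so the estate passes to Chidinma's siblings per stirpes.
Half-blood siblings count for one-half the weight of whole-blood siblings at the initial division.
Dividing 1 in proportion to weights (total weight 7/2): Ifeoma (weight 1) → 2/7; Lanre (weight 1/2) → 1/7; Adaeze (weight 1) → 2/7; Chukwudi (weight 1/2) → 1/7; Abiodun (weight 1/2) → 1/7.
Ifeoma is living and takes 2/7.
Lanre is living and takes 1/7.
Adaeze is living and takes 2/7.
Chukwudi predeceased; the 1/7 allotted to Chukwudi's branch passes to Chukwudi's issue by representation.
The 1/7 is divided into 3 equal shares of 1/21 among Obafemi, Zainab, Ebele.
Obafemi is living and takes 1/21.
Zainab is living and takes 1/21.
Ebele is living and takes 1/21.
Abiodun is living and takes 1/7.

Abiodun 1/7; Adaeze 2/7; Ebele 1/21; Ifeoma 2/7; Lanre 1/7; Obafemi 1/21; Zainab 1/21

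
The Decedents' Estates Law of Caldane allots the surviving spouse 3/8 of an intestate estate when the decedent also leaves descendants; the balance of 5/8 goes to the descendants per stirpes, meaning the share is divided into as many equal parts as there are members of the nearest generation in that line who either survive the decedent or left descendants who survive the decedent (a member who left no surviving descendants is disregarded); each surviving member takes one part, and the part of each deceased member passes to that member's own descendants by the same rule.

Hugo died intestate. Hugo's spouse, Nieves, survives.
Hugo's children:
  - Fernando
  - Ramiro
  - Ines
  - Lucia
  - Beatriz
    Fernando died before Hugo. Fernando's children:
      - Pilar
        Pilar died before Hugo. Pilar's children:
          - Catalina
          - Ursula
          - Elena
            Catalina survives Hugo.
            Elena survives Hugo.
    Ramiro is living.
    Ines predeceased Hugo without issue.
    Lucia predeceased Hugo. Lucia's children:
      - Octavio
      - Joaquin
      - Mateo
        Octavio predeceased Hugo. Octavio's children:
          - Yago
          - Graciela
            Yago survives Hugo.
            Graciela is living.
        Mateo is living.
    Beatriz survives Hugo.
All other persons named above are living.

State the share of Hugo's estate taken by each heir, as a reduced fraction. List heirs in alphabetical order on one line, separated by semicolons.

Nieves, as surviving spouse, takes 3/8.
The remaining 5/8 passes to Hugo's descendants per stirpes.
Ines left no surviving issue, so that branch lapses and is disregarded.
The 5/8 is divided into 4 equal shares of 5/32 among Fernando, Ramiro, Lucia, Beatriz.
Fernando predeceased; the 5/32 allotted to Fernando's branch passes to Fernando's issue by representation.
Pilar's line is the sole branch at this level, so the full 5/32 passes to Pilar's issue by representation.
The 5/32 is divided into 3 equal shares of 5/96 among Catalina, Ursula, Elena.
Catalina is living and takes 5/96.
Ursula is living and takes 5/96.
Elena is living and takes 5/96.
Ramiro is living and takes 5/32.
Lucia predeceased; the 5/32 allotted to Lucia's branch passes to Lucia's issue by representation.
The 5/32 is divided into 3 equal shares of 5/96 among Octavio, Joaquin, Mateo.
Octavio predeceased; the 5/96 allotted to Octavio's branch passes to Octavio's issue by representation.
The 5/96 is divided into 2 equal shares of 5/192 among Yago, Graciela.
Yago is living and takes 5/192.
Graciela is living and takes 5/192.
Joaquin is living and takes 5/96.
Mateo is living and takes 5/96.
Beatriz is living and takes 5/32.

Beatriz 5/32; Catalina 5/96; Elena 5/96; Graciela 5/192; Joaquin 5/96; Mateo 5/96; Nieves 3/8; Ramiro 5/32; Ursula 5/96; Yago 5/192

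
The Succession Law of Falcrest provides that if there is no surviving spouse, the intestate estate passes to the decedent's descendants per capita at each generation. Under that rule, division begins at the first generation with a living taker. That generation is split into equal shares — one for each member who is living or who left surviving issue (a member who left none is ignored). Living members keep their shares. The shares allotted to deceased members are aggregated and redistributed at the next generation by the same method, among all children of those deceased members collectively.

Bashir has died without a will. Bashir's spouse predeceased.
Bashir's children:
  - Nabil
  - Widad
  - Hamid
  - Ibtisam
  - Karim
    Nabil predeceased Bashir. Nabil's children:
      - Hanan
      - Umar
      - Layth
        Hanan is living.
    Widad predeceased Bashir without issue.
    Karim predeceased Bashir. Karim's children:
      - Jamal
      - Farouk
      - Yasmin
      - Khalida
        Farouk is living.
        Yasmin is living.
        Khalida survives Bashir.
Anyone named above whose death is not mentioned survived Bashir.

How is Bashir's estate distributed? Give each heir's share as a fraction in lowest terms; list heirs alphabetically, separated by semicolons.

There is no surviving spouse, so the entire estate passes to Bashir's descendants per capita at each generation.
At generation 1 (Nabil, Hamid, Ibtisam, Karim) there are 4 shares of (1)/4 = 1/4 each.
Living: Hamid and Ibtisam — each takes 1/4.
Deceased: Nabil and Karim. Their combined 1/2 is pooled and carried to generation 2.
At generation 2 (Hanan, Umar, Layth, Jamal, Farouk, Yasmin, Khalida) there are 7 shares of (1/2)/7 = 1/14 each.
Living: Hanan, Umar, Layth, Jamal, Farouk, Yasmin, and Khalida — each takes 1/14.

Farouk 1/14; Hamid 1/4; Hanan 1/14; Ibtisam 1/4; Jamal 1/14; Khalida 1/14; Layth 1/14; Umar 1/14; Yasmin 1/14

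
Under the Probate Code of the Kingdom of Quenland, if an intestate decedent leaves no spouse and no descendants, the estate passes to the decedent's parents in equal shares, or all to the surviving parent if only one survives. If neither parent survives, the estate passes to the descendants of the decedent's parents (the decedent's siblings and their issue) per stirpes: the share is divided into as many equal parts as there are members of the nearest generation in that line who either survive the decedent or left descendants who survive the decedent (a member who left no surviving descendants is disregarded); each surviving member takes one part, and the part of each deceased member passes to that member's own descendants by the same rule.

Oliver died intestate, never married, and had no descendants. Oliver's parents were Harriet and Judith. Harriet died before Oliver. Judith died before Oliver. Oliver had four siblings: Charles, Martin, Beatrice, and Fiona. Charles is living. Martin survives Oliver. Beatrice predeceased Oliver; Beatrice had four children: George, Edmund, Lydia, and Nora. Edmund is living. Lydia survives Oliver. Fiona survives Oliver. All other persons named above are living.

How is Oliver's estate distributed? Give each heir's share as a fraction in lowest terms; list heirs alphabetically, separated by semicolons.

Charles 1/4; Edmund 1/16; Fiona 1/4; George 1/16; Lydia 1/16; Martin 1/4; Nora 1/16

Neither parent survives and there are no descendants, so the estate passes to Oliver's siblings and their issue per stirpes.
The estate is divided into 4 equal shares of 1/4 among Charles, Martin, Beatrice, Fiona.
Charles is living and takes 1/4.
Martin is living and takes 1/4.
Beatrice predeceased; the 1/4 allotted to Beatrice's branch passes to Beatrice's issue by representation.
The 1/4 is divided into 4 equal shares of 1/16 among George, Edmund, Lydia, Nora.
George is living and takes 1/16.
Edmund is living and takes 1/16.
Lydia is living and takes 1/16.
Nora is living and takes 1/16.
Fiona is living and takes 1/4.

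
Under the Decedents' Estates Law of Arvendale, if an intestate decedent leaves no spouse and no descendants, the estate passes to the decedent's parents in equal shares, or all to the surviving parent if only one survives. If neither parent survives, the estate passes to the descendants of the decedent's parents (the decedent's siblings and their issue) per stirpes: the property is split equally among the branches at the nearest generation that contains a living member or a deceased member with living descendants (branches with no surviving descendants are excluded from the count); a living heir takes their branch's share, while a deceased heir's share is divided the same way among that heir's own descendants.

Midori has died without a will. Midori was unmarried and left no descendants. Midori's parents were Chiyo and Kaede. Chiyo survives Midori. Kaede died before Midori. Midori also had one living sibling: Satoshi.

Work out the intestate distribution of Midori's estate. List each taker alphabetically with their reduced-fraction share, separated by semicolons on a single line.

Only one parent, Chiyo, survives, so Chiyo takes the entire estate. The siblings take nothing because a surviving parent has priority.

Chiyo 1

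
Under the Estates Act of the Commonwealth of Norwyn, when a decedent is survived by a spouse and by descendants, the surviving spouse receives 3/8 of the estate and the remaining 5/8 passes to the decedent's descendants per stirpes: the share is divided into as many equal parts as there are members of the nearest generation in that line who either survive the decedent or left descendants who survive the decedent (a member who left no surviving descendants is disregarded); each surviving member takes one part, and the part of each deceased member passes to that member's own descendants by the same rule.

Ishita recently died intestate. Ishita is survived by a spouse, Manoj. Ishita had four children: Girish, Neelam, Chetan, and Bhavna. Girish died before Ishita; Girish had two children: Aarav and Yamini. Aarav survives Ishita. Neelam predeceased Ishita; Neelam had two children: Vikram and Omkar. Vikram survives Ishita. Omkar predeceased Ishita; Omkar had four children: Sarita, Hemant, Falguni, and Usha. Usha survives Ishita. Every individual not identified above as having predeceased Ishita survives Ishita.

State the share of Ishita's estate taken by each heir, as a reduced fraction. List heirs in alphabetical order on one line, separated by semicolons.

Manoj, as surviving spouse, takes 3/8.
The remaining 5/8 passes to Ishita's descendants per stirpes.
The 5/8 is divided into 4 equal shares of 5/32 among Girish, Neelam, Chetan, Bhavna.
Girish predeceased; the 5/32 allotted to Girish's branch passes to Girish's issue by representation.
The 5/32 is divided into 2 equal shares of 5/64 among Aarav, Yamini.
Aarav is living and takes 5/64.
Yamini is living and takes 5/64.
Neelam predeceased; the 5/32 allotted to Neelam's branch passes to Neelam's issue by representation.
The 5/32 is divided into 2 equal shares of 5/64 among Vikram, Omkar.
Vikram is living and takes 5/64.
Omkar predeceased; the 5/64 allotted to Omkar's branch passes to Omkar's issue by representation.
The 5/64 is divided into 4 equal shares of 5/256 among Sarita, Hemant, Falguni, Usha.
Sarita is living and takes 5/256.
Hemant is living and takes 5/256.
Falguni is living and takes 5/256.
Usha is living and takes 5/256.
Chetan is living and takes 5/32.
Bhavna is living and takes 5/32.

Aarav 5/64; Bhavna 5/32; Chetan 5/32; Falguni 5/256; Hemant 5/256; Manoj 3/8; Sarita 5/256; Usha 5/256; Vikram 5/64; Yamini 5/64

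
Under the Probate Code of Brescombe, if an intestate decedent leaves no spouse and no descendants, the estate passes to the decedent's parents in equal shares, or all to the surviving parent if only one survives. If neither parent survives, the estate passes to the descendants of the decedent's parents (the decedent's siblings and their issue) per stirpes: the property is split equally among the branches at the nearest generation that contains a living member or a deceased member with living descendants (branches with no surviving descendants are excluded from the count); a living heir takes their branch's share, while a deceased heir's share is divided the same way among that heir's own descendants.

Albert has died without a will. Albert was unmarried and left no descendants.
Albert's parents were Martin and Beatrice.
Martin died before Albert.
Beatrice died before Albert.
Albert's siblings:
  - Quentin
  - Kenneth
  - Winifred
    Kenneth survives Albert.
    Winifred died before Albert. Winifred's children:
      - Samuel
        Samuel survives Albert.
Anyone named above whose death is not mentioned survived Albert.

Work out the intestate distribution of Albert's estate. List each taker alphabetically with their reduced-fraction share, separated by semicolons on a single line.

Neither parent survives and there are no descendants, so the estate passes to Albert's siblings and their issue per stirpes.
The estate is divided into 3 equal shares of 1/3 among Quentin, Kenneth, Winifred.
Quentin is living and takes 1/3.
Kenneth is living and takes 1/3.
Winifred predeceased; the 1/3 allotted to Winifred's branch passes to Winifred's issue by representation.
Samuel is the sole taker at this level and receives the full 1/3.

Kenneth 1/3; Quentin 1/3; Samuel 1/3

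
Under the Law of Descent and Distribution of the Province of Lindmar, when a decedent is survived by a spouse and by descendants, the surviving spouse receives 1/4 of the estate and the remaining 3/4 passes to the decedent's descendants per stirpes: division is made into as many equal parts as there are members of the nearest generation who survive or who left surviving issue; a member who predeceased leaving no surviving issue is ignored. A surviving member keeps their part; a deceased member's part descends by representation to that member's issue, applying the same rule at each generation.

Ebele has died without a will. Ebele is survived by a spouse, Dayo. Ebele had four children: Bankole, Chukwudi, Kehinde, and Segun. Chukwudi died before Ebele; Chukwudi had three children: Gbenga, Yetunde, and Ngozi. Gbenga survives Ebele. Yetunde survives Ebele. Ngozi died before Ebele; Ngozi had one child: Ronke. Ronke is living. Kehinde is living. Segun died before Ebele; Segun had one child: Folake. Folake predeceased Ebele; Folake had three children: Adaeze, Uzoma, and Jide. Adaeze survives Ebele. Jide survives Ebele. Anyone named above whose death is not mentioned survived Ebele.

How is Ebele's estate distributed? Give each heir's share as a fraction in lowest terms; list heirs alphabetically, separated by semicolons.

Dayo, as surviving spouse, takes 1/4.
The remaining 3/4 passes to Ebele's descendants per stirpes.
The 3/4 is divided into 4 equal shares of 3/16 among Bankole, Chukwudi, Kehinde, Segun.
Bankole is living and takes 3/16.
Chukwudi predeceased; the 3/16 allotted to Chukwudi's branch passes to Chukwudi's issue by representation.
The 3/16 is divided into 3 equal shares of 1/16 among Gbenga, Yetunde, Ngozi.
Gbenga is living and takes 1/16.
Yetunde is living and takes 1/16.
Ngozi predeceased; the 1/16 allotted to Ngozi's branch passes to Ngozi's issue by representation.
Ronke is the sole taker at this level and receives the full 1/16.
Kehinde is living and takes 3/16.
Segun predeceased; the 3/16 allotted to Segun's branch passes to Segun's issue by representation.
Folake's line is the sole branch at this level, so the full 3/16 passes to Folake's issue by representation.
The 3/16 is divided into 3 equal shares of 1/16 among Adaeze, Uzoma, Jide.
Adaeze is living and takes 1/16.
Uzoma is living and takes 1/16.
Jide is living and takes 1/16.

Adaeze 1/16; Bankole 3/16; Dayo 1/4; Gbenga 1/16; Jide 1/16; Kehinde 3/16; Ronke 1/16; Uzoma 1/16; Yetunde 1/16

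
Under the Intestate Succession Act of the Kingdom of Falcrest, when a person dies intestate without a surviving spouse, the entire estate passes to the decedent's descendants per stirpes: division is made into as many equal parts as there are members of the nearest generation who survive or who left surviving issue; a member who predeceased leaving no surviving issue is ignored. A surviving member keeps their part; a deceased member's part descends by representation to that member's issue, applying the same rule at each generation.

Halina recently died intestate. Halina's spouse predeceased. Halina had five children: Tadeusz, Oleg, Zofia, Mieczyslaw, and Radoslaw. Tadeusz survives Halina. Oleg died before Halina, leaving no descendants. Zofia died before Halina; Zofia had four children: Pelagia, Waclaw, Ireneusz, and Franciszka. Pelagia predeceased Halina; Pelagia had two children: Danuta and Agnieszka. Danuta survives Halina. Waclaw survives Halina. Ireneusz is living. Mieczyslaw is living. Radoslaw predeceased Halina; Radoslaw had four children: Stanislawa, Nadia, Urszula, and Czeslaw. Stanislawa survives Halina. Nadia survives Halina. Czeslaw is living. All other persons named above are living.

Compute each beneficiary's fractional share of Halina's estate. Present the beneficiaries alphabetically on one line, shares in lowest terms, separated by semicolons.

Agnieszka 1/32; Czeslaw 1/16; Danuta 1/32; Franciszka 1/16; Ireneusz 1/16; Mieczyslaw 1/4; Nadia 1/16; Stanislawa 1/16; Tadeusz 1/4; Urszula 1/16; Waclaw 1/16

There is no surviving spouse, so the entire estate passes to Halina's descendants per stirpes.
Oleg left no surviving issue, so that branch lapses and is disregarded.
The estate is divided into 4 equal shares of 1/4 among Tadeusz, Zofia, Mieczyslaw, Radoslaw.
Tadeusz is living and takes 1/4.
Zofia predeceased; the 1/4 allotted to Zofia's branch passes to Zofia's issue by representation.
The 1/4 is divided into 4 equal shares of 1/16 among Pelagia, Waclaw, Ireneusz, Franciszka.
Pelagia predeceased; the 1/16 allotted to Pelagia's branch passes to Pelagia's issue by representation.
The 1/16 is divided into 2 equal shares of 1/32 among Danuta, Agnieszka.
Danuta is living and takes 1/32.
Agnieszka is living and takes 1/32.
Waclaw is living and takes 1/16.
Ireneusz is living and takes 1/16.
Franciszka is living and takes 1/16.
Mieczyslaw is living and takes 1/4.
Radoslaw predeceased; the 1/4 allotted to Radoslaw's branch passes to Radoslaw's issue by representation.
The 1/4 is divided into 4 equal shares of 1/16 among Stanislawa, Nadia, Urszula, Czeslaw.
Stanislawa is living and takes 1/16.
Nadia is living and takes 1/16.
Urszula is living and takes 1/16.
Czeslaw is living and takes 1/16.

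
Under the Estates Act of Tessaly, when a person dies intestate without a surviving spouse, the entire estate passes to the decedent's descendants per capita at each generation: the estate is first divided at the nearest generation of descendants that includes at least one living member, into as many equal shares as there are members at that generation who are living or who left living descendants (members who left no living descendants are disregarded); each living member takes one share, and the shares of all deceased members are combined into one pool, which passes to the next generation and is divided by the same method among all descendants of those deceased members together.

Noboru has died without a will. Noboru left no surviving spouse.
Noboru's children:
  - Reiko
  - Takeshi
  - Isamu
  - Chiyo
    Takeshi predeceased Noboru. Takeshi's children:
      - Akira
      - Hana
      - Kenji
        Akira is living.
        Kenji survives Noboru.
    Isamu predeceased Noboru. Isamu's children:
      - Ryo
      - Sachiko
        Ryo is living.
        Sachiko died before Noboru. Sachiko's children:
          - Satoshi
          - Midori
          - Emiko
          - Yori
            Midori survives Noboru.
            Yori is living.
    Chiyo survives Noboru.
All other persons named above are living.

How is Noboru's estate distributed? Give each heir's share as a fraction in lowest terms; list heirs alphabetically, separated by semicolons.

Akira 1/10; Chiyo 1/4; Emiko 1/40; Hana 1/10; Kenji 1/10; Midori 1/40; Reiko 1/4; Ryo 1/10; Satoshi 1/40; Yori 1/40

There is no surviving spouse, so the entire estate passes to Noboru's descendants per capita at each generation.
At generation 1 (Reiko, Takeshi, Isamu, Chiyo) there are 4 shares of (1)/4 = 1/4 each.
Living: Reiko and Chiyo — each takes 1/4.
Deceased: Takeshi and Isamu. Their combined 1/2 is pooled and carried to generation 2.
At generation 2 (Akira, Hana, Kenji, Ryo, Sachiko) there are 5 shares of (1/2)/5 = 1/10 each.
Living: Akira, Hana, Kenji, and Ryo — each takes 1/10.
Deceased: Sachiko. That 1/10 share is carried to generation 3.
At generation 3 (Satoshi, Midori, Emiko, Yori) there are 4 shares of (1/10)/4 = 1/40 each.
Living: Satoshi, Midori, Emiko, and Yori — each takes 1/40.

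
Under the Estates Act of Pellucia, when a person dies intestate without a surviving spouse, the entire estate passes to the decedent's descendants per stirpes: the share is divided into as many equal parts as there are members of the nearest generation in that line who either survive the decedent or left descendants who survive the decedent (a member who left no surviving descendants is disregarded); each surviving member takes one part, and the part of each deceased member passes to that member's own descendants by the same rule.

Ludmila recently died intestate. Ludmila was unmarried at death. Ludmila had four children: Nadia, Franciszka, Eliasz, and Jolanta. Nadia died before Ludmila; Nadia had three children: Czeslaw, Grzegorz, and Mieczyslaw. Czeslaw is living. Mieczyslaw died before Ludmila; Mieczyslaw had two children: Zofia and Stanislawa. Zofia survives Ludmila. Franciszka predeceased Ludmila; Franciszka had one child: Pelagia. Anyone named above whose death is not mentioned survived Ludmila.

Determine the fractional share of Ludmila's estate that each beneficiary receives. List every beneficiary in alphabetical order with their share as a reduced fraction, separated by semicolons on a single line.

There is no surviving spouse, so the entire estate passes to Ludmila's descendants per stirpes.
The estate is divided into 4 equal shares of 1/4 among Nadia, Franciszka, Eliasz, Jolanta.
Nadia predeceased; the 1/4 allotted to Nadia's branch passes to Nadia's issue by representation.
The 1/4 is divided into 3 equal shares of 1/12 among Czeslaw, Grzegorz, Mieczyslaw.
Czeslaw is living and takes 1/12.
Grzegorz is living and takes 1/12.
Mieczyslaw predeceased; the 1/12 allotted to Mieczyslaw's branch passes to Mieczyslaw's issue by representation.
The 1/12 is divided into 2 equal shares of 1/24 among Zofia, Stanislawa.
Zofia is living and takes 1/24.
Stanislawa is living and takes 1/24.
Franciszka predeceased; the 1/4 allotted to Franciszka's branch passes to Franciszka's issue by representation.
Pelagia is the sole taker at this level and receives the full 1/4.
Eliasz is living and takes 1/4.
Jolanta is living and takes 1/4.

Czeslaw 1/12; Eliasz 1/4; Grzegorz 1/12; Jolanta 1/4; Pelagia 1/4; Stanislawa 1/24; Zofia 1/24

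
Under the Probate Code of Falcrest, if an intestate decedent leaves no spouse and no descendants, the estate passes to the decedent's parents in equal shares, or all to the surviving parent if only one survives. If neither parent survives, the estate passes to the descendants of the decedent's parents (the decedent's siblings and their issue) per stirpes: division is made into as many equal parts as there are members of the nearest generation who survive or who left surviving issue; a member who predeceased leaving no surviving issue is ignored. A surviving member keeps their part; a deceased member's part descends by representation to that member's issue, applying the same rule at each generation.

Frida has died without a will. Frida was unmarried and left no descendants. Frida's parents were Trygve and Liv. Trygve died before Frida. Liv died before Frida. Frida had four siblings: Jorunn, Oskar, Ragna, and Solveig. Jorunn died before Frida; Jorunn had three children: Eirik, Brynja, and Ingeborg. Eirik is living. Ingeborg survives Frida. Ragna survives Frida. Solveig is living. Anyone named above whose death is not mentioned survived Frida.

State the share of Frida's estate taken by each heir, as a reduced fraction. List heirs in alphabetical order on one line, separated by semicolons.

Neither parent survives and there are no descendants, so the estate passes to Frida's siblings and their issue per stirpes.
The estate is divided into 4 equal shares of 1/4 among Jorunn, Oskar, Ragna, Solveig.
Jorunn predeceased; the 1/4 allotted to Jorunn's branch passes to Jorunn's issue by representation.
The 1/4 is divided into 3 equal shares of 1/12 among Eirik, Brynja, Ingeborg.
Eirik is living and takes 1/12.
Brynja is living and takes 1/12.
Ingeborg is living and takes 1/12.
Oskar is living and takes 1/4.
Ragna is living and takes 1/4.
Solveig is living and takes 1/4.

Brynja 1/12; Eirik 1/12; Ingeborg 1/12; Oskar 1/4; Ragna 1/4; Solveig 1/4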